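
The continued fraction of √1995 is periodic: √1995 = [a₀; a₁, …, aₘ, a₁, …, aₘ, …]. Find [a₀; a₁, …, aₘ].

a₀ = ⌊√1995⌋ = 44.
With m₀=0, d₀=1 and mₖ₊₁ = dₖaₖ − mₖ, dₖ₊₁ = (n − mₖ₊₁²)/dₖ, aₖ₊₁ = ⌊(a₀+mₖ₊₁)/dₖ₊₁⌋:
  k=1: m=44, d=59, a=1
  k=2: m=15, d=30, a=1
  k=3: m=15, d=59, a=1
  k=4: m=44, d=1, a=88
d=1 and a=2a₀=88 at k=4, so the next step gives (m, d) = (44, 59) again — its k=1 value — and the period has length 4.

[44; 1, 1, 1, 88]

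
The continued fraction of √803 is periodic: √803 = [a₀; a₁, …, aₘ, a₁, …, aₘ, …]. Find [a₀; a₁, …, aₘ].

[28; 2, 1, 27, 1, 2, 56]

a₀ = ⌊√803⌋ = 28.
With m₀=0, d₀=1 and mₖ₊₁ = dₖaₖ − mₖ, dₖ₊₁ = (n − mₖ₊₁²)/dₖ, aₖ₊₁ = ⌊(a₀+mₖ₊₁)/dₖ₊₁⌋:
  k=1: m=28, d=19, a=2
  k=2: m=10, d=37, a=1
  k=3: m=27, d=2, a=27
  k=4: m=27, d=37, a=1
  k=5: m=10, d=19, a=2
  k=6: m=28, d=1, a=56
d=1 and a=2a₀=56 at k=6, so the next step gives (m, d) = (28, 19) again — its k=1 value — and the period has length 6.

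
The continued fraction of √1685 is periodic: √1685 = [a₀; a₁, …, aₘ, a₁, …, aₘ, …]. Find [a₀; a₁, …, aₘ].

a₀ = ⌊√1685⌋ = 41.
With m₀=0, d₀=1 and mₖ₊₁ = dₖaₖ − mₖ, dₖ₊₁ = (n − mₖ₊₁²)/dₖ, aₖ₊₁ = ⌊(a₀+mₖ₊₁)/dₖ₊₁⌋:
  k=1: m=41, d=4, a=20
  k=2: m=39, d=41, a=1
  k=3: m=2, d=41, a=1
  k=4: m=39, d=4, a=20
  k=5: m=41, d=1, a=82
d=1 and a=2a₀=82 at k=5, so the next step gives (m, d) = (41, 4) again — its k=1 value — and the period has length 5.

[41; 20, 1, 1, 20, 82]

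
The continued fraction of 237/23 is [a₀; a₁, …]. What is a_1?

237 = 10·23 + 7   →  a_0 = 10
23 = 3·7 + 2   →  a_1 = 3

3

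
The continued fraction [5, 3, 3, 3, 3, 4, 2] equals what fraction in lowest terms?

5552/1047

Fold from the inside: start with 2/1.
  4 + 1/2 = 9/2
  3 + 2/9 = 29/9
  3 + 9/29 = 96/29
  3 + 29/96 = 317/96
  3 + 96/317 = 1047/317
  5 + 317/1047 = 5552/1047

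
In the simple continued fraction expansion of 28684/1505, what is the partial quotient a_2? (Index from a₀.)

1

28684 = 19·1505 + 89   →  a_0 = 19
1505 = 16·89 + 81   →  a_1 = 16
89 = 1·81 + 8   →  a_2 = 1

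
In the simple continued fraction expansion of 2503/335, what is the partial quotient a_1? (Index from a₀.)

2503 = 7·335 + 158   →  a_0 = 7
335 = 2·158 + 19   →  a_1 = 2

2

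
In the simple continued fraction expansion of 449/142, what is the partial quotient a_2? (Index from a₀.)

5

449 = 3·142 + 23   →  a_0 = 3
142 = 6·23 + 4   →  a_1 = 6
23 = 5·4 + 3   →  a_2 = 5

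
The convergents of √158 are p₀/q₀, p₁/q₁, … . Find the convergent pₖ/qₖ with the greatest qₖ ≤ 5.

√158 = [12; 1, 1, 3, 12, 3, 1, 1, 24, …] (period length 8).
Convergents:
  p_0/q_0 = 12/1
  p_1/q_1 = 13/1
  p_2/q_2 = 25/2
  p_3/q_3 = 88/7
q_2 = 2 ≤ 5 < 7 = q_3, so the answer is 25/2.

25/2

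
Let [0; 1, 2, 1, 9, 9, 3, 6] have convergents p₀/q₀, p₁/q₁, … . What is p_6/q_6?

821/1104

Using pₖ = aₖpₖ₋₁ + pₖ₋₂, qₖ = aₖqₖ₋₁ + qₖ₋₂ (with p₋₁=1, p₋₂=0, q₋₁=0, q₋₂=1):
  k=0: a=0, p=0, q=1
  k=1: a=1, p=1, q=1
  k=2: a=2, p=2, q=3
  k=3: a=1, p=3, q=4
  k=4: a=9, p=29, q=39
  k=5: a=9, p=264, q=355
  k=6: a=3, p=821, q=1104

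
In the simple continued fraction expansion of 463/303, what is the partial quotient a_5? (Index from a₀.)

2

463 = 1·303 + 160   →  a_0 = 1
303 = 1·160 + 143   →  a_1 = 1
160 = 1·143 + 17   →  a_2 = 1
143 = 8·17 + 7   →  a_3 = 8
17 = 2·7 + 3   →  a_4 = 2
7 = 2·3 + 1   →  a_5 = 2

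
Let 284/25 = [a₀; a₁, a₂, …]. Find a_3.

284 = 11·25 + 9   →  a_0 = 11
25 = 2·9 + 7   →  a_1 = 2
9 = 1·7 + 2   →  a_2 = 1
7 = 3·2 + 1   →  a_3 = 3

3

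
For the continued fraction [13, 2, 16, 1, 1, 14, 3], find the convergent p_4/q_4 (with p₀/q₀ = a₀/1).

917/68

Using pₖ = aₖpₖ₋₁ + pₖ₋₂, qₖ = aₖqₖ₋₁ + qₖ₋₂ (with p₋₁=1, p₋₂=0, q₋₁=0, q₋₂=1):
  k=0: a=13, p=13, q=1
  k=1: a=2, p=27, q=2
  k=2: a=16, p=445, q=33
  k=3: a=1, p=472, q=35
  k=4: a=1, p=917, q=68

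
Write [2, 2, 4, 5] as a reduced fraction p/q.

115/47

Fold from the inside: start with 5/1.
  4 + 1/5 = 21/5
  2 + 5/21 = 47/21
  2 + 21/47 = 115/47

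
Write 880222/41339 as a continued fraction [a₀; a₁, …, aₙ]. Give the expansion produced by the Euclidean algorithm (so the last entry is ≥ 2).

[21; 3, 2, 2, 2, 6, 11, 14]

880222 = 21·41339 + 12103
41339 = 3·12103 + 5030
12103 = 2·5030 + 2043
5030 = 2·2043 + 944
2043 = 2·944 + 155
944 = 6·155 + 14
155 = 11·14 + 1
14 = 14·1 + 0  (stop)
So 880222/41339 = [21; 3, 2, 2, 2, 6, 11, 14].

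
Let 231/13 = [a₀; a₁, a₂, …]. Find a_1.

1

231 = 17·13 + 10   →  a_0 = 17
13 = 1·10 + 3   →  a_1 = 1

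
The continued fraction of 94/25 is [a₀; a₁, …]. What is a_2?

94 = 3·25 + 19   →  a_0 = 3
25 = 1·19 + 6   →  a_1 = 1
19 = 3·6 + 1   →  a_2 = 3

3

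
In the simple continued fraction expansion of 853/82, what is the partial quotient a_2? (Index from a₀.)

853 = 10·82 + 33   →  a_0 = 10
82 = 2·33 + 16   →  a_1 = 2
33 = 2·16 + 1   →  a_2 = 2

2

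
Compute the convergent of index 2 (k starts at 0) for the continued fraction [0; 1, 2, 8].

Using pₖ = aₖpₖ₋₁ + pₖ₋₂, qₖ = aₖqₖ₋₁ + qₖ₋₂ (with p₋₁=1, p₋₂=0, q₋₁=0, q₋₂=1):
  k=0: a=0, p=0, q=1
  k=1: a=1, p=1, q=1
  k=2: a=2, p=2, q=3

2/3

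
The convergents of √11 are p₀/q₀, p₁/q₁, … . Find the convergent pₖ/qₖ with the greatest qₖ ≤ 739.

1257/379

√11 = [3; 3, 6, …] (period length 2).
Convergents:
  p_0/q_0 = 3/1
  p_1/q_1 = 10/3
  p_2/q_2 = 63/19
  p_3/q_3 = 199/60
  p_4/q_4 = 1257/379
  p_5/q_5 = 3970/1197
q_4 = 379 ≤ 739 < 1197 = q_5, so the answer is 1257/379.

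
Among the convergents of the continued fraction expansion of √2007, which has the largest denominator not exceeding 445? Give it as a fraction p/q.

19891/444

√2007 = [44; 1, 3, 1, 88, …] (period length 4).
Convergents:
  p_0/q_0 = 44/1
  p_1/q_1 = 45/1
  p_2/q_2 = 179/4
  p_3/q_3 = 224/5
  p_4/q_4 = 19891/444
  p_5/q_5 = 20115/449
q_4 = 444 ≤ 445 < 449 = q_5, so the answer is 19891/444.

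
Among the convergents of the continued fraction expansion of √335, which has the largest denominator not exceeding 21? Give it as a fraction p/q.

183/10

√335 = [18; 3, 3, 3, 36, …] (period length 4).
Convergents:
  p_0/q_0 = 18/1
  p_1/q_1 = 55/3
  p_2/q_2 = 183/10
  p_3/q_3 = 604/33
q_2 = 10 ≤ 21 < 33 = q_3, so the answer is 183/10.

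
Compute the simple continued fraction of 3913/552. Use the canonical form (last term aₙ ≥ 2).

3913 = 7·552 + 49
552 = 11·49 + 13
49 = 3·13 + 10
13 = 1·10 + 3
10 = 3·3 + 1
3 = 3·1 + 0  (stop)
So 3913/552 = [7; 11, 3, 1, 3, 3].

[7; 11, 3, 1, 3, 3]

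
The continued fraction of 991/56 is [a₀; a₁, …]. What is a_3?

991 = 17·56 + 39   →  a_0 = 17
56 = 1·39 + 17   →  a_1 = 1
39 = 2·17 + 5   →  a_2 = 2
17 = 3·5 + 2   →  a_3 = 3

3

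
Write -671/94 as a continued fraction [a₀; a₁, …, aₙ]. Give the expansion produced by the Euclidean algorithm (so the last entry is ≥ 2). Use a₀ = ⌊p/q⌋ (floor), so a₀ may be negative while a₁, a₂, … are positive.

[-8; 1, 6, 4, 3]

-671 = -8*94 + 81
94 = 1*81 + 13
81 = 6*13 + 3
13 = 4*3 + 1
3 = 3*1 + 0  (stop)
So -671/94 = [-8; 1, 6, 4, 3].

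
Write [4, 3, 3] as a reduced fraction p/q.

43/10

Fold from the inside: start with 3/1.
  3 + 1/3 = 10/3
  4 + 3/10 = 43/10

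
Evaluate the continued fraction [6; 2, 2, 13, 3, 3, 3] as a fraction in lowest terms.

Using pₖ = aₖpₖ₋₁ + pₖ₋₂ and qₖ = aₖqₖ₋₁ + qₖ₋₂:
  k=0: a=6, p=6, q=1
  k=1: a=2, p=13, q=2
  k=2: a=2, p=32, q=5
  k=3: a=13, p=429, q=67
  k=4: a=3, p=1319, q=206
  k=5: a=3, p=4386, q=685
  k=6: a=3, p=14477, q=2261

14477/2261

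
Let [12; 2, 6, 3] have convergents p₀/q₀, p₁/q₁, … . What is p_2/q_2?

162/13

Using pₖ = aₖpₖ₋₁ + pₖ₋₂, qₖ = aₖqₖ₋₁ + qₖ₋₂ (with p₋₁=1, p₋₂=0, q₋₁=0, q₋₂=1):
  k=0: a=12, p=12, q=1
  k=1: a=2, p=25, q=2
  k=2: a=6, p=162, q=13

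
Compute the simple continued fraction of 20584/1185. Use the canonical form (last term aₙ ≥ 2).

[17; 2, 1, 2, 3, 14, 3]

20584 = 17·1185 + 439
1185 = 2·439 + 307
439 = 1·307 + 132
307 = 2·132 + 43
132 = 3·43 + 3
43 = 14·3 + 1
3 = 3·1 + 0  (stop)
So 20584/1185 = [17; 2, 1, 2, 3, 14, 3].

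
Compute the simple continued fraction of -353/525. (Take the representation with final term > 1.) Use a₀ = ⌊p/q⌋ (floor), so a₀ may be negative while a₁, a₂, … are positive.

[-1; 3, 19, 9]

-353 = -1×525 + 172
525 = 3×172 + 9
172 = 19×9 + 1
9 = 9×1 + 0  (stop)
So -353/525 = [-1; 3, 19, 9].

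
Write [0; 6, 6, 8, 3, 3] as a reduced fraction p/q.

508/3131

Using pₖ = aₖpₖ₋₁ + pₖ₋₂ and qₖ = aₖqₖ₋₁ + qₖ₋₂:
  k=0: a=0, p=0, q=1
  k=1: a=6, p=1, q=6
  k=2: a=6, p=6, q=37
  k=3: a=8, p=49, q=302
  k=4: a=3, p=153, q=943
  k=5: a=3, p=508, q=3131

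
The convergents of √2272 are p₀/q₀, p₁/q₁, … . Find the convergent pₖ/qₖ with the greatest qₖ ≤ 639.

√2272 = [47; 1, 1, 1, 94, …] (period length 4).
Convergents:
  p_0/q_0 = 47/1
  p_1/q_1 = 48/1
  p_2/q_2 = 95/2
  p_3/q_3 = 143/3
  p_4/q_4 = 13537/284
  p_5/q_5 = 13680/287
  p_6/q_6 = 27217/571
  p_7/q_7 = 40897/858
q_6 = 571 ≤ 639 < 858 = q_7, so the answer is 27217/571.

27217/571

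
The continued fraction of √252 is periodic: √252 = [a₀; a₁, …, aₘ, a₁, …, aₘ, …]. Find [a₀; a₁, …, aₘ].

[15; 1, 6, 1, 30]

a₀ = ⌊√252⌋ = 15.
With m₀=0, d₀=1 and mₖ₊₁ = dₖaₖ − mₖ, dₖ₊₁ = (n − mₖ₊₁²)/dₖ, aₖ₊₁ = ⌊(a₀+mₖ₊₁)/dₖ₊₁⌋:
  k=1: m=15, d=27, a=1
  k=2: m=12, d=4, a=6
  k=3: m=12, d=27, a=1
  k=4: m=15, d=1, a=30
d=1 and a=2a₀=30 at k=4, so the next step gives (m, d) = (15, 27) again — its k=1 value — and the period has length 4.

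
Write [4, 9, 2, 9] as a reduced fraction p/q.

739/180

Fold from the inside: start with 9/1.
  2 + 1/9 = 19/9
  9 + 9/19 = 180/19
  4 + 19/180 = 739/180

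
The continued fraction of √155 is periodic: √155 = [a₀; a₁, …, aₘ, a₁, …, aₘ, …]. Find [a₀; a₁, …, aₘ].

a₀ = ⌊√155⌋ = 12.
With m₀=0, d₀=1 and mₖ₊₁ = dₖaₖ − mₖ, dₖ₊₁ = (n − mₖ₊₁²)/dₖ, aₖ₊₁ = ⌊(a₀+mₖ₊₁)/dₖ₊₁⌋:
  k=1: m=12, d=11, a=2
  k=2: m=10, d=5, a=4
  k=3: m=10, d=11, a=2
  k=4: m=12, d=1, a=24
d=1 and a=2a₀=24 at k=4, so the next step gives (m, d) = (12, 11) again — its k=1 value — and the period has length 4.

[12; 2, 4, 2, 24]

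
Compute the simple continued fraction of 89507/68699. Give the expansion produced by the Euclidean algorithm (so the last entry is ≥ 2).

[1; 3, 3, 3, 6, 12, 13, 2]

89507 = 1*68699 + 20808
68699 = 3*20808 + 6275
20808 = 3*6275 + 1983
6275 = 3*1983 + 326
1983 = 6*326 + 27
326 = 12*27 + 2
27 = 13*2 + 1
2 = 2*1 + 0  (stop)
So 89507/68699 = [1; 3, 3, 3, 6, 12, 13, 2].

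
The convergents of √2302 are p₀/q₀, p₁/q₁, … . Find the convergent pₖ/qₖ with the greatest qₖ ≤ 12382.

√2302 = [47; 1, 46, 1, 94, …] (period length 4).
Convergents:
  p_0/q_0 = 47/1
  p_1/q_1 = 48/1
  p_2/q_2 = 2255/47
  p_3/q_3 = 2303/48
  p_4/q_4 = 218737/4559
  p_5/q_5 = 221040/4607
  p_6/q_6 = 10386577/216481
q_5 = 4607 ≤ 12382 < 216481 = q_6, so the answer is 221040/4607.

221040/4607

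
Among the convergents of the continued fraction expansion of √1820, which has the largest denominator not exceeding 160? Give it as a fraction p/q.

√1820 = [42; 1, 1, 1, 20, 1, 1, 1, 84, …] (period length 8).
Convergents:
  p_0/q_0 = 42/1
  p_1/q_1 = 43/1
  p_2/q_2 = 85/2
  p_3/q_3 = 128/3
  p_4/q_4 = 2645/62
  p_5/q_5 = 2773/65
  p_6/q_6 = 5418/127
  p_7/q_7 = 8191/192
q_6 = 127 ≤ 160 < 192 = q_7, so the answer is 5418/127.

5418/127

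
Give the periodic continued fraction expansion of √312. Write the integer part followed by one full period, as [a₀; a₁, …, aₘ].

a₀ = ⌊√312⌋ = 17.

[17; 1, 1, 1, 34]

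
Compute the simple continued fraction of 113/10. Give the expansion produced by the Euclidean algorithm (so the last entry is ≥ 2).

[11; 3, 3]

113 = 11×10 + 3
10 = 3×3 + 1
3 = 3×1 + 0  (stop)
So 113/10 = [11; 3, 3].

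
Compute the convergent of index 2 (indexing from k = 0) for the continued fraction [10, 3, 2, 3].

72/7

Using pₖ = aₖpₖ₋₁ + pₖ₋₂, qₖ = aₖqₖ₋₁ + qₖ₋₂ (with p₋₁=1, p₋₂=0, q₋₁=0, q₋₂=1):
  k=0: a=10, p=10, q=1
  k=1: a=3, p=31, q=3
  k=2: a=2, p=72, q=7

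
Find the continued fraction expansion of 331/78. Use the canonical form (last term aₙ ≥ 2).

331 = 4×78 + 19
78 = 4×19 + 2
19 = 9×2 + 1
2 = 2×1 + 0  (stop)
So 331/78 = [4; 4, 9, 2].

[4; 4, 9, 2]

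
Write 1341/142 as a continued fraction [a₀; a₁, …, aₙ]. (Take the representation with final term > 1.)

[9; 2, 3, 1, 15]

1341 = 9×142 + 63
142 = 2×63 + 16
63 = 3×16 + 15
16 = 1×15 + 1
15 = 15×1 + 0  (stop)
So 1341/142 = [9; 2, 3, 1, 15].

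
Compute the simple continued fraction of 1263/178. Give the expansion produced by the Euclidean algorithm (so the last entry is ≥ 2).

[7; 10, 2, 8]

1263 = 7×178 + 17
178 = 10×17 + 8
17 = 2×8 + 1
8 = 8×1 + 0  (stop)
So 1263/178 = [7; 10, 2, 8].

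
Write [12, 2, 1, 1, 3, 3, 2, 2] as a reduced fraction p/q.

Using pₖ = aₖpₖ₋₁ + pₖ₋₂ and qₖ = aₖqₖ₋₁ + qₖ₋₂:
  k=0: a=12, p=12, q=1
  k=1: a=2, p=25, q=2
  k=2: a=1, p=37, q=3
  k=3: a=1, p=62, q=5
  k=4: a=3, p=223, q=18
  k=5: a=3, p=731, q=59
  k=6: a=2, p=1685, q=136
  k=7: a=2, p=4101, q=331

4101/331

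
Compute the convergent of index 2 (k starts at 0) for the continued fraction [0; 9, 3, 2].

Using pₖ = aₖpₖ₋₁ + pₖ₋₂, qₖ = aₖqₖ₋₁ + qₖ₋₂ (with p₋₁=1, p₋₂=0, q₋₁=0, q₋₂=1):
  k=0: a=0, p=0, q=1
  k=1: a=9, p=1, q=9
  k=2: a=3, p=3, q=28

3/28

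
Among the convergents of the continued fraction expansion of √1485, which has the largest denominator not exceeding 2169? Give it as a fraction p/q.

√1485 = [38; 1, 1, 6, 1, 1, 76, …] (period length 6).
Convergents:
  p_0/q_0 = 38/1
  p_1/q_1 = 39/1
  p_2/q_2 = 77/2
  p_3/q_3 = 501/13
  p_4/q_4 = 578/15
  p_5/q_5 = 1079/28
  p_6/q_6 = 82582/2143
  p_7/q_7 = 83661/2171
q_6 = 2143 ≤ 2169 < 2171 = q_7, so the answer is 82582/2143.

82582/2143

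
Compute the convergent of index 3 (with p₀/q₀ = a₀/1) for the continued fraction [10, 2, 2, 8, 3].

437/42

Using pₖ = aₖpₖ₋₁ + pₖ₋₂, qₖ = aₖqₖ₋₁ + qₖ₋₂ (with p₋₁=1, p₋₂=0, q₋₁=0, q₋₂=1):
  k=0: a=10, p=10, q=1
  k=1: a=2, p=21, q=2
  k=2: a=2, p=52, q=5
  k=3: a=8, p=437, q=42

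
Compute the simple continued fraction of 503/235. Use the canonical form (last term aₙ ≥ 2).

503 = 2×235 + 33
235 = 7×33 + 4
33 = 8×4 + 1
4 = 4×1 + 0  (stop)
So 503/235 = [2; 7, 8, 4].

[2; 7, 8, 4]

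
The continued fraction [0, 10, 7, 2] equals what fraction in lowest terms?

Fold from the inside: start with 2/1.
  7 + 1/2 = 15/2
  10 + 2/15 = 152/15
  0 + 15/152 = 15/152

15/152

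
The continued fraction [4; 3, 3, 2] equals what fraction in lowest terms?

99/23

Using pₖ = aₖpₖ₋₁ + pₖ₋₂ and qₖ = aₖqₖ₋₁ + qₖ₋₂:
  k=0: a=4, p=4, q=1
  k=1: a=3, p=13, q=3
  k=2: a=3, p=43, q=10
  k=3: a=2, p=99, q=23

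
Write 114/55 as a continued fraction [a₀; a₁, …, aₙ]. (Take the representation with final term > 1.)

114 = 2·55 + 4
55 = 13·4 + 3
4 = 1·3 + 1
3 = 3·1 + 0  (stop)
So 114/55 = [2; 13, 1, 3].

[2; 13, 1, 3]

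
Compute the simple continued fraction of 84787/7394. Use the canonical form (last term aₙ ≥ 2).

[11; 2, 7, 13, 5, 3, 2]

84787 = 11*7394 + 3453
7394 = 2*3453 + 488
3453 = 7*488 + 37
488 = 13*37 + 7
37 = 5*7 + 2
7 = 3*2 + 1
2 = 2*1 + 0  (stop)
So 84787/7394 = [11; 2, 7, 13, 5, 3, 2].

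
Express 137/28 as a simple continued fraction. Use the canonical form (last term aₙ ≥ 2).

137 = 4·28 + 25
28 = 1·25 + 3
25 = 8·3 + 1
3 = 3·1 + 0  (stop)
So 137/28 = [4; 1, 8, 3].

[4; 1, 8, 3]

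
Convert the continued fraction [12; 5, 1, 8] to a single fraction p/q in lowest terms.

Fold from the inside: start with 8/1.
  1 + 1/8 = 9/8
  5 + 8/9 = 53/9
  12 + 9/53 = 645/53

645/53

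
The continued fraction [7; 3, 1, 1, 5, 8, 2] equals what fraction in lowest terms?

4930/677

Fold from the inside: start with 2/1.
  8 + 1/2 = 17/2
  5 + 2/17 = 87/17
  1 + 17/87 = 104/87
  1 + 87/104 = 191/104
  3 + 104/191 = 677/191
  7 + 191/677 = 4930/677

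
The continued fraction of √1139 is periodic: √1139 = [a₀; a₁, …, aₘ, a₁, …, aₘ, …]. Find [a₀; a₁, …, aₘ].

a₀ = ⌊√1139⌋ = 33.

[33; 1, 2, 1, 66]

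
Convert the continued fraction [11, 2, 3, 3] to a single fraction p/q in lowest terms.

263/23

Using pₖ = aₖpₖ₋₁ + pₖ₋₂ and qₖ = aₖqₖ₋₁ + qₖ₋₂:
  k=0: a=11, p=11, q=1
  k=1: a=2, p=23, q=2
  k=2: a=3, p=80, q=7
  k=3: a=3, p=263, q=23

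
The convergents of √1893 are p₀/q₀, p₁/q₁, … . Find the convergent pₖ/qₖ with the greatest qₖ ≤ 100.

2567/59

√1893 = [43; 1, 1, 28, 1, 1, 86, …] (period length 6).
Convergents:
  p_0/q_0 = 43/1
  p_1/q_1 = 44/1
  p_2/q_2 = 87/2
  p_3/q_3 = 2480/57
  p_4/q_4 = 2567/59
  p_5/q_5 = 5047/116
q_4 = 59 ≤ 100 < 116 = q_5, so the answer is 2567/59.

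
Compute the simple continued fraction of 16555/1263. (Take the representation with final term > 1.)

16555 = 13×1263 + 136
1263 = 9×136 + 39
136 = 3×39 + 19
39 = 2×19 + 1
19 = 19×1 + 0  (stop)
So 16555/1263 = [13; 9, 3, 2, 19].

[13; 9, 3, 2, 19]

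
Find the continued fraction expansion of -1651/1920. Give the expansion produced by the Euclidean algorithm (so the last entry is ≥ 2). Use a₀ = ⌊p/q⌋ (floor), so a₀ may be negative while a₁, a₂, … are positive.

-1651 = -1×1920 + 269
1920 = 7×269 + 37
269 = 7×37 + 10
37 = 3×10 + 7
10 = 1×7 + 3
7 = 2×3 + 1
3 = 3×1 + 0  (stop)
So -1651/1920 = [-1; 7, 7, 3, 1, 2, 3].

[-1; 7, 7, 3, 1, 2, 3]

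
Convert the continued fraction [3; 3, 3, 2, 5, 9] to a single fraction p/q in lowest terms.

3793/1148

Fold from the inside: start with 9/1.
  5 + 1/9 = 46/9
  2 + 9/46 = 101/46
  3 + 46/101 = 349/101
  3 + 101/349 = 1148/349
  3 + 349/1148 = 3793/1148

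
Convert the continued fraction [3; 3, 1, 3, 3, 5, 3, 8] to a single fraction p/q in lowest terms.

Fold from the inside: start with 8/1.
  3 + 1/8 = 25/8
  5 + 8/25 = 133/25
  3 + 25/133 = 424/133
  3 + 133/424 = 1405/424
  1 + 424/1405 = 1829/1405
  3 + 1405/1829 = 6892/1829
  3 + 1829/6892 = 22505/6892

22505/6892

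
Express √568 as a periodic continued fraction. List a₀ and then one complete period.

a₀ = ⌊√568⌋ = 23.
With m₀=0, d₀=1 and mₖ₊₁ = dₖaₖ − mₖ, dₖ₊₁ = (n − mₖ₊₁²)/dₖ, aₖ₊₁ = ⌊(a₀+mₖ₊₁)/dₖ₊₁⌋:
  k=1: m=23, d=39, a=1
  k=2: m=16, d=8, a=4
  k=3: m=16, d=39, a=1
  k=4: m=23, d=1, a=46
d=1 and a=2a₀=46 at k=4, so the next step gives (m, d) = (23, 39) again — its k=1 value — and the period has length 4.

[23; 1, 4, 1, 46]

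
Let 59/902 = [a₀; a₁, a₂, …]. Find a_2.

3

59 = 0·902 + 59   →  a_0 = 0
902 = 15·59 + 17   →  a_1 = 15
59 = 3·17 + 8   →  a_2 = 3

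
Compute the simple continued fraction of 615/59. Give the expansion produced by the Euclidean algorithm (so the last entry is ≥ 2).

615 = 10·59 + 25
59 = 2·25 + 9
25 = 2·9 + 7
9 = 1·7 + 2
7 = 3·2 + 1
2 = 2·1 + 0  (stop)
So 615/59 = [10; 2, 2, 1, 3, 2].

[10; 2, 2, 1, 3, 2]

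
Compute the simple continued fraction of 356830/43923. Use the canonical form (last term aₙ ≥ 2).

356830 = 8·43923 + 5446
43923 = 8·5446 + 355
5446 = 15·355 + 121
355 = 2·121 + 113
121 = 1·113 + 8
113 = 14·8 + 1
8 = 8·1 + 0  (stop)
So 356830/43923 = [8; 8, 15, 2, 1, 14, 8].

[8; 8, 15, 2, 1, 14, 8]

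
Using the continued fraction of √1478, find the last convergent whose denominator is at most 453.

13225/344

√1478 = [38; 2, 4, 38, 4, 2, 76, …] (period length 6).
Convergents:
  p_0/q_0 = 38/1
  p_1/q_1 = 77/2
  p_2/q_2 = 346/9
  p_3/q_3 = 13225/344
  p_4/q_4 = 53246/1385
q_3 = 344 ≤ 453 < 1385 = q_4, so the answer is 13225/344.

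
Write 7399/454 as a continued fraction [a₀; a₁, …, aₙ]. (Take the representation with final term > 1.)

7399 = 16×454 + 135
454 = 3×135 + 49
135 = 2×49 + 37
49 = 1×37 + 12
37 = 3×12 + 1
12 = 12×1 + 0  (stop)
So 7399/454 = [16; 3, 2, 1, 3, 12].

[16; 3, 2, 1, 3, 12]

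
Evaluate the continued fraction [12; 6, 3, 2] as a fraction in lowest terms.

535/44

Using pₖ = aₖpₖ₋₁ + pₖ₋₂ and qₖ = aₖqₖ₋₁ + qₖ₋₂:
  k=0: a=12, p=12, q=1
  k=1: a=6, p=73, q=6
  k=2: a=3, p=231, q=19
  k=3: a=2, p=535, q=44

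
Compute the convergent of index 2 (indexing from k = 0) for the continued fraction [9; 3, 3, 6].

93/10

Using pₖ = aₖpₖ₋₁ + pₖ₋₂, qₖ = aₖqₖ₋₁ + qₖ₋₂ (with p₋₁=1, p₋₂=0, q₋₁=0, q₋₂=1):
  k=0: a=9, p=9, q=1
  k=1: a=3, p=28, q=3
  k=2: a=3, p=93, q=10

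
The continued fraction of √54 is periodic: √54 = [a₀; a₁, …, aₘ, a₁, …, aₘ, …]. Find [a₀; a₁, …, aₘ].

[7; 2, 1, 6, 1, 2, 14]

a₀ = ⌊√54⌋ = 7.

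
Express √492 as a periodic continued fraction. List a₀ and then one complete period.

[22; 5, 1, 1, 10, 1, 1, 5, 44]

a₀ = ⌊√492⌋ = 22.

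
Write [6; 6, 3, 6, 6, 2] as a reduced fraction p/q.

9841/1598

Using pₖ = aₖpₖ₋₁ + pₖ₋₂ and qₖ = aₖqₖ₋₁ + qₖ₋₂:
  k=0: a=6, p=6, q=1
  k=1: a=6, p=37, q=6
  k=2: a=3, p=117, q=19
  k=3: a=6, p=739, q=120
  k=4: a=6, p=4551, q=739
  k=5: a=2, p=9841, q=1598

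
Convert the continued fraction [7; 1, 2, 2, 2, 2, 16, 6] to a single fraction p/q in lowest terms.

31438/4079

Using pₖ = aₖpₖ₋₁ + pₖ₋₂ and qₖ = aₖqₖ₋₁ + qₖ₋₂:
  k=0: a=7, p=7, q=1
  k=1: a=1, p=8, q=1
  k=2: a=2, p=23, q=3
  k=3: a=2, p=54, q=7
  k=4: a=2, p=131, q=17
  k=5: a=2, p=316, q=41
  k=6: a=16, p=5187, q=673
  k=7: a=6, p=31438, q=4079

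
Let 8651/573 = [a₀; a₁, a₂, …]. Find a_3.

8651 = 15·573 + 56   →  a_0 = 15
573 = 10·56 + 13   →  a_1 = 10
56 = 4·13 + 4   →  a_2 = 4
13 = 3·4 + 1   →  a_3 = 3

3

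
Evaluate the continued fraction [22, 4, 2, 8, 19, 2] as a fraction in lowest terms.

66271/2982

Using pₖ = aₖpₖ₋₁ + pₖ₋₂ and qₖ = aₖqₖ₋₁ + qₖ₋₂:
  k=0: a=22, p=22, q=1
  k=1: a=4, p=89, q=4
  k=2: a=2, p=200, q=9
  k=3: a=8, p=1689, q=76
  k=4: a=19, p=32291, q=1453
  k=5: a=2, p=66271, q=2982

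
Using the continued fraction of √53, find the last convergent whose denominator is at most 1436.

√53 = [7; 3, 1, 1, 3, 14, …] (period length 5).
Convergents:
  p_0/q_0 = 7/1
  p_1/q_1 = 22/3
  p_2/q_2 = 29/4
  p_3/q_3 = 51/7
  p_4/q_4 = 182/25
  p_5/q_5 = 2599/357
  p_6/q_6 = 7979/1096
  p_7/q_7 = 10578/1453
q_6 = 1096 ≤ 1436 < 1453 = q_7, so the answer is 7979/1096.

7979/1096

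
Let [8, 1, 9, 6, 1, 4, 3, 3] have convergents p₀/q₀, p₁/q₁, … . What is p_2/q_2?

89/10

Using pₖ = aₖpₖ₋₁ + pₖ₋₂, qₖ = aₖqₖ₋₁ + qₖ₋₂ (with p₋₁=1, p₋₂=0, q₋₁=0, q₋₂=1):
  k=0: a=8, p=8, q=1
  k=1: a=1, p=9, q=1
  k=2: a=9, p=89, q=10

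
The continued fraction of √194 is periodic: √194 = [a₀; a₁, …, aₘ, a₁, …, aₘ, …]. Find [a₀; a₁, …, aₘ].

a₀ = ⌊√194⌋ = 13.
With m₀=0, d₀=1 and mₖ₊₁ = dₖaₖ − mₖ, dₖ₊₁ = (n − mₖ₊₁²)/dₖ, aₖ₊₁ = ⌊(a₀+mₖ₊₁)/dₖ₊₁⌋:
  k=1: m=13, d=25, a=1
  k=2: m=12, d=2, a=12
  k=3: m=12, d=25, a=1
  k=4: m=13, d=1, a=26
d=1 and a=2a₀=26 at k=4, so the next step gives (m, d) = (13, 25) again — its k=1 value — and the period has length 4.

[13; 1, 12, 1, 26]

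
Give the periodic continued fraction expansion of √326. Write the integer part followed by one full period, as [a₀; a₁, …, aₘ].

[18; 18, 36]

a₀ = ⌊√326⌋ = 18.
With m₀=0, d₀=1 and mₖ₊₁ = dₖaₖ − mₖ, dₖ₊₁ = (n − mₖ₊₁²)/dₖ, aₖ₊₁ = ⌊(a₀+mₖ₊₁)/dₖ₊₁⌋:
  k=1: m=18, d=2, a=18
  k=2: m=18, d=1, a=36
d=1 and a=2a₀=36 at k=2, so the next step gives (m, d) = (18, 2) again — its k=1 value — and the period has length 2.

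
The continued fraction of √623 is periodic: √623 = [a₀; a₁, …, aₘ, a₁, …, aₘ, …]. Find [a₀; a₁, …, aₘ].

[24; 1, 23, 1, 48]

a₀ = ⌊√623⌋ = 24.
With m₀=0, d₀=1 and mₖ₊₁ = dₖaₖ − mₖ, dₖ₊₁ = (n − mₖ₊₁²)/dₖ, aₖ₊₁ = ⌊(a₀+mₖ₊₁)/dₖ₊₁⌋:
  k=1: m=24, d=47, a=1
  k=2: m=23, d=2, a=23
  k=3: m=23, d=47, a=1
  k=4: m=24, d=1, a=48
d=1 and a=2a₀=48 at k=4, so the next step gives (m, d) = (24, 47) again — its k=1 value — and the period has length 4.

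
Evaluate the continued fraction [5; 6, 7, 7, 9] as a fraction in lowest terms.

14487/2806

Using pₖ = aₖpₖ₋₁ + pₖ₋₂ and qₖ = aₖqₖ₋₁ + qₖ₋₂:
  k=0: a=5, p=5, q=1
  k=1: a=6, p=31, q=6
  k=2: a=7, p=222, q=43
  k=3: a=7, p=1585, q=307
  k=4: a=9, p=14487, q=2806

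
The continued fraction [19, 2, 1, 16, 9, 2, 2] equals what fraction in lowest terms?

Using pₖ = aₖpₖ₋₁ + pₖ₋₂ and qₖ = aₖqₖ₋₁ + qₖ₋₂:
  k=0: a=19, p=19, q=1
  k=1: a=2, p=39, q=2
  k=2: a=1, p=58, q=3
  k=3: a=16, p=967, q=50
  k=4: a=9, p=8761, q=453
  k=5: a=2, p=18489, q=956
  k=6: a=2, p=45739, q=2365

45739/2365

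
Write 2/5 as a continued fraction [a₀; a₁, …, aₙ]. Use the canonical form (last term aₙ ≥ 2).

2 = 0·5 + 2
5 = 2·2 + 1
2 = 2·1 + 0  (stop)
So 2/5 = [0; 2, 2].

[0; 2, 2]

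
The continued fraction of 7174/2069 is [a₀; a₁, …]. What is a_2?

7

7174 = 3·2069 + 967   →  a_0 = 3
2069 = 2·967 + 135   →  a_1 = 2
967 = 7·135 + 22   →  a_2 = 7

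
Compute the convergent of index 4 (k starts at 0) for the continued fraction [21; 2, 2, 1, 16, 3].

Using pₖ = aₖpₖ₋₁ + pₖ₋₂, qₖ = aₖqₖ₋₁ + qₖ₋₂ (with p₋₁=1, p₋₂=0, q₋₁=0, q₋₂=1):
  k=0: a=21, p=21, q=1
  k=1: a=2, p=43, q=2
  k=2: a=2, p=107, q=5
  k=3: a=1, p=150, q=7
  k=4: a=16, p=2507, q=117

2507/117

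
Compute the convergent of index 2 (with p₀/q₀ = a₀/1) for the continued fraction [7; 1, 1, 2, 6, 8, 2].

15/2

Using pₖ = aₖpₖ₋₁ + pₖ₋₂, qₖ = aₖqₖ₋₁ + qₖ₋₂ (with p₋₁=1, p₋₂=0, q₋₁=0, q₋₂=1):
  k=0: a=7, p=7, q=1
  k=1: a=1, p=8, q=1
  k=2: a=1, p=15, q=2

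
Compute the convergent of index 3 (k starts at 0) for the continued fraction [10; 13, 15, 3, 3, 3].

Using pₖ = aₖpₖ₋₁ + pₖ₋₂, qₖ = aₖqₖ₋₁ + qₖ₋₂ (with p₋₁=1, p₋₂=0, q₋₁=0, q₋₂=1):
  k=0: a=10, p=10, q=1
  k=1: a=13, p=131, q=13
  k=2: a=15, p=1975, q=196
  k=3: a=3, p=6056, q=601

6056/601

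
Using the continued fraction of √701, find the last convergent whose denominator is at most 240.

√701 = [26; 2, 10, 10, 2, 52, …] (period length 5).
Convergents:
  p_0/q_0 = 26/1
  p_1/q_1 = 53/2
  p_2/q_2 = 556/21
  p_3/q_3 = 5613/212
  p_4/q_4 = 11782/445
q_3 = 212 ≤ 240 < 445 = q_4, so the answer is 5613/212.

5613/212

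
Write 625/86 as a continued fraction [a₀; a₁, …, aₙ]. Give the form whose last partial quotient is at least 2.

[7; 3, 1, 2, 1, 5]

625 = 7×86 + 23
86 = 3×23 + 17
23 = 1×17 + 6
17 = 2×6 + 5
6 = 1×5 + 1
5 = 5×1 + 0  (stop)
So 625/86 = [7; 3, 1, 2, 1, 5].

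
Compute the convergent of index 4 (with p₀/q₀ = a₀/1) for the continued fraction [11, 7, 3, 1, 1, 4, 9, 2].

Using pₖ = aₖpₖ₋₁ + pₖ₋₂, qₖ = aₖqₖ₋₁ + qₖ₋₂ (with p₋₁=1, p₋₂=0, q₋₁=0, q₋₂=1):
  k=0: a=11, p=11, q=1
  k=1: a=7, p=78, q=7
  k=2: a=3, p=245, q=22
  k=3: a=1, p=323, q=29
  k=4: a=1, p=568, q=51

568/51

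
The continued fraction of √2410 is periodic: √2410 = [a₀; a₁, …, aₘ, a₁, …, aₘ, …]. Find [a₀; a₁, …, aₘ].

a₀ = ⌊√2410⌋ = 49.
With m₀=0, d₀=1 and mₖ₊₁ = dₖaₖ − mₖ, dₖ₊₁ = (n − mₖ₊₁²)/dₖ, aₖ₊₁ = ⌊(a₀+mₖ₊₁)/dₖ₊₁⌋:
  k=1: m=49, d=9, a=10
  k=2: m=41, d=81, a=1
  k=3: m=40, d=10, a=8
  k=4: m=40, d=81, a=1
  k=5: m=41, d=9, a=10
  k=6: m=49, d=1, a=98
d=1 and a=2a₀=98 at k=6, so the next step gives (m, d) = (49, 9) again — its k=1 value — and the period has length 6.

[49; 10, 1, 8, 1, 10, 98]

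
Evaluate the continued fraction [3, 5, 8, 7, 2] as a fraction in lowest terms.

Using pₖ = aₖpₖ₋₁ + pₖ₋₂ and qₖ = aₖqₖ₋₁ + qₖ₋₂:
  k=0: a=3, p=3, q=1
  k=1: a=5, p=16, q=5
  k=2: a=8, p=131, q=41
  k=3: a=7, p=933, q=292
  k=4: a=2, p=1997, q=625

1997/625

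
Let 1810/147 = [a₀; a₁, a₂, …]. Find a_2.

1810 = 12·147 + 46   →  a_0 = 12
147 = 3·46 + 9   →  a_1 = 3
46 = 5·9 + 1   →  a_2 = 5

5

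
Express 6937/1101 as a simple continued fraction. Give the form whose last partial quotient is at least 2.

[6; 3, 3, 15, 2, 3]

6937 = 6*1101 + 331
1101 = 3*331 + 108
331 = 3*108 + 7
108 = 15*7 + 3
7 = 2*3 + 1
3 = 3*1 + 0  (stop)
So 6937/1101 = [6; 3, 3, 15, 2, 3].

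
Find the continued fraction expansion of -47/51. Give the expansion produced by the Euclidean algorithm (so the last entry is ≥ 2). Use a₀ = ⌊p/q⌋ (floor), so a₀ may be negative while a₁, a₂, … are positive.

[-1; 12, 1, 3]

-47 = -1·51 + 4
51 = 12·4 + 3
4 = 1·3 + 1
3 = 3·1 + 0  (stop)
So -47/51 = [-1; 12, 1, 3].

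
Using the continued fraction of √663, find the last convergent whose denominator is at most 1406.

21217/824

√663 = [25; 1, 2, 1, 50, …] (period length 4).
Convergents:
  p_0/q_0 = 25/1
  p_1/q_1 = 26/1
  p_2/q_2 = 77/3
  p_3/q_3 = 103/4
  p_4/q_4 = 5227/203
  p_5/q_5 = 5330/207
  p_6/q_6 = 15887/617
  p_7/q_7 = 21217/824
  p_8/q_8 = 1076737/41817
q_7 = 824 ≤ 1406 < 41817 = q_8, so the answer is 21217/824.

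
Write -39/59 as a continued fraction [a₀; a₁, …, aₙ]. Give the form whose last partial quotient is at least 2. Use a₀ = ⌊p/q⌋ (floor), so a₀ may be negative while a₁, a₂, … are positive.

-39 = -1*59 + 20
59 = 2*20 + 19
20 = 1*19 + 1
19 = 19*1 + 0  (stop)
So -39/59 = [-1; 2, 1, 19].

[-1; 2, 1, 19]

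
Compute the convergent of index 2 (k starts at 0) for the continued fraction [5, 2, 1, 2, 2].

16/3

Using pₖ = aₖpₖ₋₁ + pₖ₋₂, qₖ = aₖqₖ₋₁ + qₖ₋₂ (with p₋₁=1, p₋₂=0, q₋₁=0, q₋₂=1):
  k=0: a=5, p=5, q=1
  k=1: a=2, p=11, q=2
  k=2: a=1, p=16, q=3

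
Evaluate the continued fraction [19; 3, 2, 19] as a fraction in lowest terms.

Using pₖ = aₖpₖ₋₁ + pₖ₋₂ and qₖ = aₖqₖ₋₁ + qₖ₋₂:
  k=0: a=19, p=19, q=1
  k=1: a=3, p=58, q=3
  k=2: a=2, p=135, q=7
  k=3: a=19, p=2623, q=136

2623/136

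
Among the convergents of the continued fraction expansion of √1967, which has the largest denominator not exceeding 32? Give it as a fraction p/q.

√1967 = [44; 2, 1, 5, 1, 2, 88, …] (period length 6).
Convergents:
  p_0/q_0 = 44/1
  p_1/q_1 = 89/2
  p_2/q_2 = 133/3
  p_3/q_3 = 754/17
  p_4/q_4 = 887/20
  p_5/q_5 = 2528/57
q_4 = 20 ≤ 32 < 57 = q_5, so the answer is 887/20.

887/20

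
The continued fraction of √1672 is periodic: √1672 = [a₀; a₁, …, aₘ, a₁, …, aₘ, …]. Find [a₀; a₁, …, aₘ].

[40; 1, 8, 10, 8, 1, 80]

a₀ = ⌊√1672⌋ = 40.
With m₀=0, d₀=1 and mₖ₊₁ = dₖaₖ − mₖ, dₖ₊₁ = (n − mₖ₊₁²)/dₖ, aₖ₊₁ = ⌊(a₀+mₖ₊₁)/dₖ₊₁⌋:
  k=1: m=40, d=72, a=1
  k=2: m=32, d=9, a=8
  k=3: m=40, d=8, a=10
  k=4: m=40, d=9, a=8
  k=5: m=32, d=72, a=1
  k=6: m=40, d=1, a=80
d=1 and a=2a₀=80 at k=6, so the next step gives (m, d) = (40, 72) again — its k=1 value — and the period has length 6.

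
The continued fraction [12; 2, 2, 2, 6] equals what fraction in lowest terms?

956/77

Using pₖ = aₖpₖ₋₁ + pₖ₋₂ and qₖ = aₖqₖ₋₁ + qₖ₋₂:
  k=0: a=12, p=12, q=1
  k=1: a=2, p=25, q=2
  k=2: a=2, p=62, q=5
  k=3: a=2, p=149, q=12
  k=4: a=6, p=956, q=77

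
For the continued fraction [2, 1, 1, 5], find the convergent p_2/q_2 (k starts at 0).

Using pₖ = aₖpₖ₋₁ + pₖ₋₂, qₖ = aₖqₖ₋₁ + qₖ₋₂ (with p₋₁=1, p₋₂=0, q₋₁=0, q₋₂=1):
  k=0: a=2, p=2, q=1
  k=1: a=1, p=3, q=1
  k=2: a=1, p=5, q=2

5/2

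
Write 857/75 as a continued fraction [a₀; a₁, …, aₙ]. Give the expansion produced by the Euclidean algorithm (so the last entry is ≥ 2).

[11; 2, 2, 1, 10]

857 = 11*75 + 32
75 = 2*32 + 11
32 = 2*11 + 10
11 = 1*10 + 1
10 = 10*1 + 0  (stop)
So 857/75 = [11; 2, 2, 1, 10].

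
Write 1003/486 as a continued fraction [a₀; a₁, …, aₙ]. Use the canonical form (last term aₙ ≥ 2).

[2; 15, 1, 2, 10]

1003 = 2×486 + 31
486 = 15×31 + 21
31 = 1×21 + 10
21 = 2×10 + 1
10 = 10×1 + 0  (stop)
So 1003/486 = [2; 15, 1, 2, 10].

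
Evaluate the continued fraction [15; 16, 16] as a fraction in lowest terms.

Fold from the inside: start with 16/1.
  16 + 1/16 = 257/16
  15 + 16/257 = 3871/257

3871/257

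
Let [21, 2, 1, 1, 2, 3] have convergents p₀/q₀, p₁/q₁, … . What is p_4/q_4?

Using pₖ = aₖpₖ₋₁ + pₖ₋₂, qₖ = aₖqₖ₋₁ + qₖ₋₂ (with p₋₁=1, p₋₂=0, q₋₁=0, q₋₂=1):
  k=0: a=21, p=21, q=1
  k=1: a=2, p=43, q=2
  k=2: a=1, p=64, q=3
  k=3: a=1, p=107, q=5
  k=4: a=2, p=278, q=13

278/13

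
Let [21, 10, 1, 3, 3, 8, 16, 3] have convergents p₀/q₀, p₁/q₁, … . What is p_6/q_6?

Using pₖ = aₖpₖ₋₁ + pₖ₋₂, qₖ = aₖqₖ₋₁ + qₖ₋₂ (with p₋₁=1, p₋₂=0, q₋₁=0, q₋₂=1):
  k=0: a=21, p=21, q=1
  k=1: a=10, p=211, q=10
  k=2: a=1, p=232, q=11
  k=3: a=3, p=907, q=43
  k=4: a=3, p=2953, q=140
  k=5: a=8, p=24531, q=1163
  k=6: a=16, p=395449, q=18748

395449/18748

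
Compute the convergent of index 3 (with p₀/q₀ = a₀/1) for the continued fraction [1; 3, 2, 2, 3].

Using pₖ = aₖpₖ₋₁ + pₖ₋₂, qₖ = aₖqₖ₋₁ + qₖ₋₂ (with p₋₁=1, p₋₂=0, q₋₁=0, q₋₂=1):
  k=0: a=1, p=1, q=1
  k=1: a=3, p=4, q=3
  k=2: a=2, p=9, q=7
  k=3: a=2, p=22, q=17

22/17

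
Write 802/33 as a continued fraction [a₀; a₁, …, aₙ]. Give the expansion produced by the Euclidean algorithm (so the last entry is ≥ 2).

[24; 3, 3, 3]

802 = 24·33 + 10
33 = 3·10 + 3
10 = 3·3 + 1
3 = 3·1 + 0  (stop)
So 802/33 = [24; 3, 3, 3].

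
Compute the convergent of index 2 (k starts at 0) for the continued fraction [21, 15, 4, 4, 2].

Using pₖ = aₖpₖ₋₁ + pₖ₋₂, qₖ = aₖqₖ₋₁ + qₖ₋₂ (with p₋₁=1, p₋₂=0, q₋₁=0, q₋₂=1):
  k=0: a=21, p=21, q=1
  k=1: a=15, p=316, q=15
  k=2: a=4, p=1285, q=61

1285/61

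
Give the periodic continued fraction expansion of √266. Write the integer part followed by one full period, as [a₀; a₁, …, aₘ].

a₀ = ⌊√266⌋ = 16.
With m₀=0, d₀=1 and mₖ₊₁ = dₖaₖ − mₖ, dₖ₊₁ = (n − mₖ₊₁²)/dₖ, aₖ₊₁ = ⌊(a₀+mₖ₊₁)/dₖ₊₁⌋:
  k=1: m=16, d=10, a=3
  k=2: m=14, d=7, a=4
  k=3: m=14, d=10, a=3
  k=4: m=16, d=1, a=32
d=1 and a=2a₀=32 at k=4, so the next step gives (m, d) = (16, 10) again — its k=1 value — and the period has length 4.

[16; 3, 4, 3, 32]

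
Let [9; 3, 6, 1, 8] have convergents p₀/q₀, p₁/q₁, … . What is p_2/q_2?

Using pₖ = aₖpₖ₋₁ + pₖ₋₂, qₖ = aₖqₖ₋₁ + qₖ₋₂ (with p₋₁=1, p₋₂=0, q₋₁=0, q₋₂=1):
  k=0: a=9, p=9, q=1
  k=1: a=3, p=28, q=3
  k=2: a=6, p=177, q=19

177/19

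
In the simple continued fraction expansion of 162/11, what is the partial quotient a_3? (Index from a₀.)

1

162 = 14·11 + 8   →  a_0 = 14
11 = 1·8 + 3   →  a_1 = 1
8 = 2·3 + 2   →  a_2 = 2
3 = 1·2 + 1   →  a_3 = 1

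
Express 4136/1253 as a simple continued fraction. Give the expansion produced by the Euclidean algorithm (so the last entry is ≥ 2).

[3; 3, 3, 11, 11]

4136 = 3*1253 + 377
1253 = 3*377 + 122
377 = 3*122 + 11
122 = 11*11 + 1
11 = 11*1 + 0  (stop)
So 4136/1253 = [3; 3, 3, 11, 11].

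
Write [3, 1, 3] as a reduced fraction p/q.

Using pₖ = aₖpₖ₋₁ + pₖ₋₂ and qₖ = aₖqₖ₋₁ + qₖ₋₂:
  k=0: a=3, p=3, q=1
  k=1: a=1, p=4, q=1
  k=2: a=3, p=15, q=4

15/4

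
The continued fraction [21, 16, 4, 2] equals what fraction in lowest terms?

Fold from the inside: start with 2/1.
  4 + 1/2 = 9/2
  16 + 2/9 = 146/9
  21 + 9/146 = 3075/146

3075/146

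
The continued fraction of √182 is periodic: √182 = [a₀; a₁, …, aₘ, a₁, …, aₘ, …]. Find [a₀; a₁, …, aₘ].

[13; 2, 26]

a₀ = ⌊√182⌋ = 13.
With m₀=0, d₀=1 and mₖ₊₁ = dₖaₖ − mₖ, dₖ₊₁ = (n − mₖ₊₁²)/dₖ, aₖ₊₁ = ⌊(a₀+mₖ₊₁)/dₖ₊₁⌋:
  k=1: m=13, d=13, a=2
  k=2: m=13, d=1, a=26
d=1 and a=2a₀=26 at k=2, so the next step gives (m, d) = (13, 13) again — its k=1 value — and the period has length 2.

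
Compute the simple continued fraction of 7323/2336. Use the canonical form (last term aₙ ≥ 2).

[3; 7, 2, 2, 2, 8, 3]

7323 = 3×2336 + 315
2336 = 7×315 + 131
315 = 2×131 + 53
131 = 2×53 + 25
53 = 2×25 + 3
25 = 8×3 + 1
3 = 3×1 + 0  (stop)
So 7323/2336 = [3; 7, 2, 2, 2, 8, 3].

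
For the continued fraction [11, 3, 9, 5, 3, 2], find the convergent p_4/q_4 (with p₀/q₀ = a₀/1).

Using pₖ = aₖpₖ₋₁ + pₖ₋₂, qₖ = aₖqₖ₋₁ + qₖ₋₂ (with p₋₁=1, p₋₂=0, q₋₁=0, q₋₂=1):
  k=0: a=11, p=11, q=1
  k=1: a=3, p=34, q=3
  k=2: a=9, p=317, q=28
  k=3: a=5, p=1619, q=143
  k=4: a=3, p=5174, q=457

5174/457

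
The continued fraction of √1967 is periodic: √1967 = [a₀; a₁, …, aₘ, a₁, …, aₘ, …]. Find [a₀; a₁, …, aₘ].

[44; 2, 1, 5, 1, 2, 88]

a₀ = ⌊√1967⌋ = 44.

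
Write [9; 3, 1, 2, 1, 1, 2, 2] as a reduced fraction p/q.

1483/160

Using pₖ = aₖpₖ₋₁ + pₖ₋₂ and qₖ = aₖqₖ₋₁ + qₖ₋₂:
  k=0: a=9, p=9, q=1
  k=1: a=3, p=28, q=3
  k=2: a=1, p=37, q=4
  k=3: a=2, p=102, q=11
  k=4: a=1, p=139, q=15
  k=5: a=1, p=241, q=26
  k=6: a=2, p=621, q=67
  k=7: a=2, p=1483, q=160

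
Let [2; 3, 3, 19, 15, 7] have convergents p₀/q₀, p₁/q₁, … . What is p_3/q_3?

444/193

Using pₖ = aₖpₖ₋₁ + pₖ₋₂, qₖ = aₖqₖ₋₁ + qₖ₋₂ (with p₋₁=1, p₋₂=0, q₋₁=0, q₋₂=1):
  k=0: a=2, p=2, q=1
  k=1: a=3, p=7, q=3
  k=2: a=3, p=23, q=10
  k=3: a=19, p=444, q=193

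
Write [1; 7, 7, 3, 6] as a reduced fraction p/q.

1131/992

Using pₖ = aₖpₖ₋₁ + pₖ₋₂ and qₖ = aₖqₖ₋₁ + qₖ₋₂:
  k=0: a=1, p=1, q=1
  k=1: a=7, p=8, q=7
  k=2: a=7, p=57, q=50
  k=3: a=3, p=179, q=157
  k=4: a=6, p=1131, q=992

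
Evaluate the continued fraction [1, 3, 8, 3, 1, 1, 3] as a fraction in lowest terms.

Using pₖ = aₖpₖ₋₁ + pₖ₋₂ and qₖ = aₖqₖ₋₁ + qₖ₋₂:
  k=0: a=1, p=1, q=1
  k=1: a=3, p=4, q=3
  k=2: a=8, p=33, q=25
  k=3: a=3, p=103, q=78
  k=4: a=1, p=136, q=103
  k=5: a=1, p=239, q=181
  k=6: a=3, p=853, q=646

853/646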